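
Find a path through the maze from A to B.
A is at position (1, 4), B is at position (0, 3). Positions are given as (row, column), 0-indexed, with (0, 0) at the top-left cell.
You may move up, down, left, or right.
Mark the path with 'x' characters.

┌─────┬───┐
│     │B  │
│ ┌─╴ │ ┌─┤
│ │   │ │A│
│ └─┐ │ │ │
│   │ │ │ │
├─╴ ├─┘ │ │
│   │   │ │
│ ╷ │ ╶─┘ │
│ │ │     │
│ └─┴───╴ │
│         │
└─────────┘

Finding the shortest path from (1, 4) to (0, 3):
Path length: 10 steps
Directions: down → down → down → left → left → up → right → up → up → up

Solution:

┌─────┬───┐
│     │B  │
│ ┌─╴ │ ┌─┤
│ │   │x│A│
│ └─┐ │ │ │
│   │ │x│x│
├─╴ ├─┘ │ │
│   │x x│x│
│ ╷ │ ╶─┘ │
│ │ │x x x│
│ └─┴───╴ │
│         │
└─────────┘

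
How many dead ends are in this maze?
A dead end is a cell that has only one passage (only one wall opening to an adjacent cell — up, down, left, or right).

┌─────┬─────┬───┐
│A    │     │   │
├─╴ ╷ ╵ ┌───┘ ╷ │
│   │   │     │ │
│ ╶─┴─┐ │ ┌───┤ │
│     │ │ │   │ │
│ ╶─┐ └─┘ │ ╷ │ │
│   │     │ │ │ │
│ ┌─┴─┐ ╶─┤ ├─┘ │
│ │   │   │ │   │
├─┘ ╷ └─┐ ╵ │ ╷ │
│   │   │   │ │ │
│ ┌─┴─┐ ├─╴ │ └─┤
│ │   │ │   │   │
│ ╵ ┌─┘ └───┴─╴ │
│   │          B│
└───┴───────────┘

Checking each cell for number of passages:

Dead ends found at positions:
  (0, 0)
  (0, 5)
  (2, 3)
  (3, 1)
  (3, 6)
  (4, 0)
  (5, 7)
  (6, 2)
  (6, 4)
  (7, 2)
Total dead ends: 10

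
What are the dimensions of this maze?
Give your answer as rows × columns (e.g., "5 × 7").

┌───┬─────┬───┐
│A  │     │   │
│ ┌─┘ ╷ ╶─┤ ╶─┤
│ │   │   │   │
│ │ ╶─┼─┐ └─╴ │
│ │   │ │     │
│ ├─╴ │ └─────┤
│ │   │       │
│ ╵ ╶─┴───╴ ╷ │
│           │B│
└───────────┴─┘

Counting the maze dimensions:
Rows (vertical): 5
Columns (horizontal): 7
Dimensions: 5 × 7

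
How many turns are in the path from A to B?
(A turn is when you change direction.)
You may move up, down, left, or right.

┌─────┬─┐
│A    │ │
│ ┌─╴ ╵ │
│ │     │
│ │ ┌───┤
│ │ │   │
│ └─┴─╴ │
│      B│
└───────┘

Directions: down, down, down, right, right, right
Number of turns: 1

Solution:

┌─────┬─┐
│A    │ │
│ ┌─╴ ╵ │
│↓│     │
│ │ ┌───┤
│↓│ │   │
│ └─┴─╴ │
│↳ → → B│
└───────┘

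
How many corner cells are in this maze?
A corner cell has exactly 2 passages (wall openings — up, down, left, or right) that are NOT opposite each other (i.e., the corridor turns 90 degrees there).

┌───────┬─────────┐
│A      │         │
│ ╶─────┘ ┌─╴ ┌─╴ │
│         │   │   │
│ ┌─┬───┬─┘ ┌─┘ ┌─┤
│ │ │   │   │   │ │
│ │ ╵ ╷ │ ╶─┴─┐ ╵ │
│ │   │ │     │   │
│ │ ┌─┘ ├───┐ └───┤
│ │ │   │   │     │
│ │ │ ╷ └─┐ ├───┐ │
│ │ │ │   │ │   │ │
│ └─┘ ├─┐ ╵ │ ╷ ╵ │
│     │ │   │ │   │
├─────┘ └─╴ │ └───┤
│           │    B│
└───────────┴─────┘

Counting corner cells (2 non-opposite passages):
Total corners: 32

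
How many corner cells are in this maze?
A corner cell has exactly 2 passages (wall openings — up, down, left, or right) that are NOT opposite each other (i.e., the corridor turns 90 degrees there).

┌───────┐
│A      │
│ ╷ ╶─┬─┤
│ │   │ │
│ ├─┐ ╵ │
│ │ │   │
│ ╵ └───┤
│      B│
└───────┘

Counting corner cells (2 non-opposite passages):
Total corners: 6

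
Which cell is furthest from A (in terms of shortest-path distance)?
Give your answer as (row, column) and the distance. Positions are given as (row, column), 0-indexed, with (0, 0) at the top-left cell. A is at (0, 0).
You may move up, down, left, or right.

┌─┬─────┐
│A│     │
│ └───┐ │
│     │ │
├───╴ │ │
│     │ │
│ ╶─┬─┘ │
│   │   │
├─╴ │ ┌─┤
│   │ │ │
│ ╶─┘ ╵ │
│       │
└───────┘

Computing BFS distances from A to all cells:
Furthest cell: (0, 1)
Distance: 21 steps

Path from A to the furthest cell:

┌─┬─────┐
│A│B ← ↰│
│ └───┐ │
│↳ → ↓│↑│
├───╴ │ │
│↓ ← ↲│↑│
│ ╶─┬─┘ │
│↳ ↓│↱ ↑│
├─╴ │ ┌─┤
│↓ ↲│↑│ │
│ ╶─┘ ╵ │
│↳ → ↑  │
└───────┘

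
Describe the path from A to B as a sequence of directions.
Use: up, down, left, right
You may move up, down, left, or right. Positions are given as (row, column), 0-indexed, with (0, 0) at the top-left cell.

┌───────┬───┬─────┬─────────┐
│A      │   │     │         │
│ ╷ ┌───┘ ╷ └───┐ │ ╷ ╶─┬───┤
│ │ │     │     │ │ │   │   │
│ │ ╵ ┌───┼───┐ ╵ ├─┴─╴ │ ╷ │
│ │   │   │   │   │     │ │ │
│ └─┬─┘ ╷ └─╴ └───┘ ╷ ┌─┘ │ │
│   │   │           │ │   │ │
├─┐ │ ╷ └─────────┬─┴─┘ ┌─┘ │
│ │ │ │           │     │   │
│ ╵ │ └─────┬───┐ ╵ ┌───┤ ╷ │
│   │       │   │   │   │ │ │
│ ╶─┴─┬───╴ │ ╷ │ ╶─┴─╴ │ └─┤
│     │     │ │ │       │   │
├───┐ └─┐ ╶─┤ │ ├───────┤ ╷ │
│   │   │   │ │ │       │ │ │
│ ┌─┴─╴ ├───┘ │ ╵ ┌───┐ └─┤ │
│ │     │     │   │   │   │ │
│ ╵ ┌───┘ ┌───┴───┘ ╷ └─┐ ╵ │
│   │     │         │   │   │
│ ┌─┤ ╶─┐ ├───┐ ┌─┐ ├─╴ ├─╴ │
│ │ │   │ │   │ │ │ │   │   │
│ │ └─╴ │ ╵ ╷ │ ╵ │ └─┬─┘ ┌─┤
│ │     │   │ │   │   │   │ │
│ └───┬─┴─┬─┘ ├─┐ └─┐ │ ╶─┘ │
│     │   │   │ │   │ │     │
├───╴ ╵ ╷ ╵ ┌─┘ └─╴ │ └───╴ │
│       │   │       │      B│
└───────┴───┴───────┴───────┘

Finding the path and converting it to directions:
Path through cells: (0,0) → (1,0) → (2,0) → (3,0) → (3,1) → (4,1) → (5,1) → (5,0) → (6,0) → (6,1) → (6,2) → (7,2) → (7,3) → (8,3) → (8,2) → (8,1) → (9,1) → (9,0) → (10,0) → (11,0) → (12,0) → (12,1) → (12,2) → (13,2) → (13,3) → (12,3) → (12,4) → (13,4) → (13,5) → (12,5) → (12,6) → (11,6) → (10,6) → (10,5) → (11,5) → (11,4) → (10,4) → (9,4) → (8,4) → (8,5) → (8,6) → (7,6) → (6,6) → (5,6) → (5,7) → (6,7) → (7,7) → (8,7) → (8,8) → (7,8) → (7,9) → (7,10) → (7,11) → (8,11) → (8,12) → (9,12) → (9,13) → (10,13) → (10,12) → (11,12) → (11,11) → (12,11) → (12,12) → (12,13) → (13,13)
Directions: down, down, down, right, down, down, left, down, right, right, down, right, down, left, left, down, left, down, down, down, right, right, down, right, up, right, down, right, up, right, up, up, left, down, left, up, up, up, right, right, up, up, up, right, down, down, down, right, up, right, right, right, down, right, down, right, down, left, down, left, down, right, right, down

Solution:

┌───────┬───┬─────┬─────────┐
│A      │   │     │         │
│ ╷ ┌───┘ ╷ └───┐ │ ╷ ╶─┬───┤
│↓│ │     │     │ │ │   │   │
│ │ ╵ ┌───┼───┐ ╵ ├─┴─╴ │ ╷ │
│↓│   │   │   │   │     │ │ │
│ └─┬─┘ ╷ └─╴ └───┘ ╷ ┌─┘ │ │
│↳ ↓│   │           │ │   │ │
├─┐ │ ╷ └─────────┬─┴─┘ ┌─┘ │
│ │↓│ │           │     │   │
│ ╵ │ └─────┬───┐ ╵ ┌───┤ ╷ │
│↓ ↲│       │↱ ↓│   │   │ │ │
│ ╶─┴─┬───╴ │ ╷ │ ╶─┴─╴ │ └─┤
│↳ → ↓│     │↑│↓│       │   │
├───┐ └─┐ ╶─┤ │ ├───────┤ ╷ │
│   │↳ ↓│   │↑│↓│↱ → → ↓│ │ │
│ ┌─┴─╴ ├───┘ │ ╵ ┌───┐ └─┤ │
│ │↓ ← ↲│↱ → ↑│↳ ↑│   │↳ ↓│ │
│ ╵ ┌───┘ ┌───┴───┘ ╷ └─┐ ╵ │
│↓ ↲│    ↑│         │   │↳ ↓│
│ ┌─┤ ╶─┐ ├───┐ ┌─┐ ├─╴ ├─╴ │
│↓│ │   │↑│↓ ↰│ │ │ │   │↓ ↲│
│ │ └─╴ │ ╵ ╷ │ ╵ │ └─┬─┘ ┌─┤
│↓│     │↑ ↲│↑│   │   │↓ ↲│ │
│ └───┬─┴─┬─┘ ├─┐ └─┐ │ ╶─┘ │
│↳ → ↓│↱ ↓│↱ ↑│ │   │ │↳ → ↓│
├───╴ ╵ ╷ ╵ ┌─┘ └─╴ │ └───╴ │
│    ↳ ↑│↳ ↑│       │      B│
└───────┴───┴───────┴───────┘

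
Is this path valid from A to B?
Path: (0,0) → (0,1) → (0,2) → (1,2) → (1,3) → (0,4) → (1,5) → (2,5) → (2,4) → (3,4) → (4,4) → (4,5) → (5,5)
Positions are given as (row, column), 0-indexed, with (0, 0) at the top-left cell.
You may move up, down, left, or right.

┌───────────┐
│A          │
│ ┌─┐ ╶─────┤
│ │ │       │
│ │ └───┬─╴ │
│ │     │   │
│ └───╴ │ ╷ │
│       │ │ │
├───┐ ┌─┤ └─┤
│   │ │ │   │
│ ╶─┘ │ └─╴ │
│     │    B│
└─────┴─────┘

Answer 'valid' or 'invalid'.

Checking path validity:
Result: Invalid move at step 5: cannot move from (1, 3) to (0, 4).

invalid

Correct solution:

┌───────────┐
│A → ↓      │
│ ┌─┐ ╶─────┤
│ │ │↳ → → ↓│
│ │ └───┬─╴ │
│ │     │↓ ↲│
│ └───╴ │ ╷ │
│       │↓│ │
├───┐ ┌─┤ └─┤
│   │ │ │↳ ↓│
│ ╶─┘ │ └─╴ │
│     │    B│
└─────┴─────┘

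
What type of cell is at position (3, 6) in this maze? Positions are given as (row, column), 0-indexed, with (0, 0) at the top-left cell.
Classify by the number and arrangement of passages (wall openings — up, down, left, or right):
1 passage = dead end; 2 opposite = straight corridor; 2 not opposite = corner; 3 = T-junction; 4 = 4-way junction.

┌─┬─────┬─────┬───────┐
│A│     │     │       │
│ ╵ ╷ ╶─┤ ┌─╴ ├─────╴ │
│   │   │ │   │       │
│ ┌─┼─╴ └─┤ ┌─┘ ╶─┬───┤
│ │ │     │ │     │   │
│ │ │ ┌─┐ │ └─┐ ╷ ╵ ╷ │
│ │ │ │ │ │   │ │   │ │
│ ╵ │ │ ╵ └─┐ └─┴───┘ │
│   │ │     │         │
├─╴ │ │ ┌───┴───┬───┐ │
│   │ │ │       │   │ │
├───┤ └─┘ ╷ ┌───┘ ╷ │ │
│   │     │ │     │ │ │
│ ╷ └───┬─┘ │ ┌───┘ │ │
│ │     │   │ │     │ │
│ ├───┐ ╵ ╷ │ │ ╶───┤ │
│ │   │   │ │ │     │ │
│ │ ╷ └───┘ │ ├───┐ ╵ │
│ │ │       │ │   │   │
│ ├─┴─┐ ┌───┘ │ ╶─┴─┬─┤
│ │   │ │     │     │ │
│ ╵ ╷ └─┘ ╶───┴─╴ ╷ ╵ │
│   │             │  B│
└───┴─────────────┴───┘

Checking cell at (3, 6):
Number of passages: 2
Cell type: corner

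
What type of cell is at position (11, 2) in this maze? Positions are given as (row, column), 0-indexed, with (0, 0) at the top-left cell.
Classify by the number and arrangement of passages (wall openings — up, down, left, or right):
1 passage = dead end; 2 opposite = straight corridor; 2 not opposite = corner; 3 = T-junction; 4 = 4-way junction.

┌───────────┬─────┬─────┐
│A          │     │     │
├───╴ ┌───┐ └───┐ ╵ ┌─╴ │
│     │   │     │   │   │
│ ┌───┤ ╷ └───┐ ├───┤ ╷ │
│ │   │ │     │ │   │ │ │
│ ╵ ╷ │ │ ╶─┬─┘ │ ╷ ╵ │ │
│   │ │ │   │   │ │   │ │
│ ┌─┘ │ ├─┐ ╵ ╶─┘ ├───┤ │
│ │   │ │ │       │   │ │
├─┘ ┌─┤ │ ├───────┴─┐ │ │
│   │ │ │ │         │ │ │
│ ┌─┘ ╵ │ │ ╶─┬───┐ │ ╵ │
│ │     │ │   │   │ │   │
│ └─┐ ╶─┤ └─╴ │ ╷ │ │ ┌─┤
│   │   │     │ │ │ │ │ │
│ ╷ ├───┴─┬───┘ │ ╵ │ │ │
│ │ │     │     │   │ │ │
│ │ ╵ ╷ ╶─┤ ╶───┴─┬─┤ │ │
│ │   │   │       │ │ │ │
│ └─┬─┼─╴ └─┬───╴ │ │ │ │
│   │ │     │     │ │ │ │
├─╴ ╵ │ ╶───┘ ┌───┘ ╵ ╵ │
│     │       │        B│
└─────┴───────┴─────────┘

Checking cell at (11, 2):
Number of passages: 2
Cell type: corner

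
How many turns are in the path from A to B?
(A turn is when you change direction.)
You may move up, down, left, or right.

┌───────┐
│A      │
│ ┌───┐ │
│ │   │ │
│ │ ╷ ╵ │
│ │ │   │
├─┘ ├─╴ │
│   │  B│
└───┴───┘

Directions: right, right, right, down, down, down
Number of turns: 1

Solution:

┌───────┐
│A → → ↓│
│ ┌───┐ │
│ │   │↓│
│ │ ╷ ╵ │
│ │ │  ↓│
├─┘ ├─╴ │
│   │  B│
└───┴───┘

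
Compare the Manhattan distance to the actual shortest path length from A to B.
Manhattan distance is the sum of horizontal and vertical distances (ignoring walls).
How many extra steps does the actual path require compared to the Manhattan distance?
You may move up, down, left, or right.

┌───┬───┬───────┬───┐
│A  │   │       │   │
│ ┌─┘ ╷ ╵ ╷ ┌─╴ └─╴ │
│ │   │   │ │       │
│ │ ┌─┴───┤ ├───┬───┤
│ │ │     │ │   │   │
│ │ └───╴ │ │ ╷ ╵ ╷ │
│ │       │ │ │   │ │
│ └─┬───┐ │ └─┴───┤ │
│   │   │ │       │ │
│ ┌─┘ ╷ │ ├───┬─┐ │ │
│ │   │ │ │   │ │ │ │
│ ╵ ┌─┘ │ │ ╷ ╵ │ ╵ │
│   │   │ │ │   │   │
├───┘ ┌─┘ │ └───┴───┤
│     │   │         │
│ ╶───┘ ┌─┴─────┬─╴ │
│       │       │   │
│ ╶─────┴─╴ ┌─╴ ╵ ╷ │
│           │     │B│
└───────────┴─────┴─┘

Manhattan distance: |9 - 0| + |9 - 0| = 18
Actual path length: 32
Extra steps: 32 - 18 = 14

Solution:

┌───┬───┬───────┬───┐
│A  │   │       │   │
│ ┌─┘ ╷ ╵ ╷ ┌─╴ └─╴ │
│↓│   │   │ │       │
│ │ ┌─┴───┤ ├───┬───┤
│↓│ │     │ │   │   │
│ │ └───╴ │ │ ╷ ╵ ╷ │
│↓│       │ │ │   │ │
│ └─┬───┐ │ └─┴───┤ │
│↓  │↱ ↓│ │       │ │
│ ┌─┘ ╷ │ ├───┬─┐ │ │
│↓│↱ ↑│↓│ │   │ │ │ │
│ ╵ ┌─┘ │ │ ╷ ╵ │ ╵ │
│↳ ↑│↓ ↲│ │ │   │   │
├───┘ ┌─┘ │ └───┴───┤
│↓ ← ↲│   │         │
│ ╶───┘ ┌─┴─────┬─╴ │
│↓      │  ↱ → ↓│↱ ↓│
│ ╶─────┴─╴ ┌─╴ ╵ ╷ │
│↳ → → → → ↑│  ↳ ↑│B│
└───────────┴─────┴─┘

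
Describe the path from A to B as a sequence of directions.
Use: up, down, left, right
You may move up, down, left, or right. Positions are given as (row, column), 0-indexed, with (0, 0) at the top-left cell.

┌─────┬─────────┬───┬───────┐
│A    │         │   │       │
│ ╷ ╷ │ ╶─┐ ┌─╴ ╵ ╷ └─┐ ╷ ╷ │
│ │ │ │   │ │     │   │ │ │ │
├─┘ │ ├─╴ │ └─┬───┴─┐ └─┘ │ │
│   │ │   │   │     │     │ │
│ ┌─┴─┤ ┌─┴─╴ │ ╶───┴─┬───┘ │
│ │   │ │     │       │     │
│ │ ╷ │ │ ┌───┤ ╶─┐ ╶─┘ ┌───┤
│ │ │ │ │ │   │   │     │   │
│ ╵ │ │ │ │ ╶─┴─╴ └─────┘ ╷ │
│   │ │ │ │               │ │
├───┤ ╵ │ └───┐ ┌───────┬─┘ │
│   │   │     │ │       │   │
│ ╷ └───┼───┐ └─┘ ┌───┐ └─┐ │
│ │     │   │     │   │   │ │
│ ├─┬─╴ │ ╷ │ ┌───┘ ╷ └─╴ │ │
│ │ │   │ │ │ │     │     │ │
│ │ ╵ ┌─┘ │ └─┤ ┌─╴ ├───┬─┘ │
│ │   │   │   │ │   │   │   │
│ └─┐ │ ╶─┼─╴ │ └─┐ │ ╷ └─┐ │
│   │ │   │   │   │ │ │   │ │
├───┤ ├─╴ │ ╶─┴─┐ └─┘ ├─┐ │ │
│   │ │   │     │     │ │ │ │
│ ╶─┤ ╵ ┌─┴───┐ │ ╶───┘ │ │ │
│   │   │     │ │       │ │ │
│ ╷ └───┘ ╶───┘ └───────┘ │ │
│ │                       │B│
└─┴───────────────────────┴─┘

Finding the path and converting it to directions:
Path through cells: (0,0) → (0,1) → (1,1) → (2,1) → (2,0) → (3,0) → (4,0) → (5,0) → (5,1) → (4,1) → (3,1) → (3,2) → (4,2) → (5,2) → (6,2) → (6,3) → (5,3) → (4,3) → (3,3) → (2,3) → (2,4) → (1,4) → (1,3) → (0,3) → (0,4) → (0,5) → (0,6) → (0,7) → (1,7) → (1,8) → (0,8) → (0,9) → (1,9) → (1,10) → (2,10) → (2,11) → (2,12) → (1,12) → (0,12) → (0,13) → (1,13) → (2,13) → (3,13) → (3,12) → (3,11) → (4,11) → (4,10) → (4,9) → (3,9) → (3,8) → (3,7) → (4,7) → (4,8) → (5,8) → (5,9) → (5,10) → (5,11) → (5,12) → (4,12) → (4,13) → (5,13) → (6,13) → (7,13) → (8,13) → (9,13) → (10,13) → (11,13) → (12,13) → (13,13)
Directions: right, down, down, left, down, down, down, right, up, up, right, down, down, down, right, up, up, up, up, right, up, left, up, right, right, right, right, down, right, up, right, down, right, down, right, right, up, up, right, down, down, down, left, left, down, left, left, up, left, left, down, right, down, right, right, right, right, up, right, down, down, down, down, down, down, down, down, down

Solution:

┌─────┬─────────┬───┬───────┐
│A ↓  │↱ → → → ↓│↱ ↓│    ↱ ↓│
│ ╷ ╷ │ ╶─┐ ┌─╴ ╵ ╷ └─┐ ╷ ╷ │
│ │↓│ │↑ ↰│ │  ↳ ↑│↳ ↓│ │↑│↓│
├─┘ │ ├─╴ │ └─┬───┴─┐ └─┘ │ │
│↓ ↲│ │↱ ↑│   │     │↳ → ↑│↓│
│ ┌─┴─┤ ┌─┴─╴ │ ╶───┴─┬───┘ │
│↓│↱ ↓│↑│     │↓ ← ↰  │↓ ← ↲│
│ │ ╷ │ │ ┌───┤ ╶─┐ ╶─┘ ┌───┤
│↓│↑│↓│↑│ │   │↳ ↓│↑ ← ↲│↱ ↓│
│ ╵ │ │ │ │ ╶─┴─╴ └─────┘ ╷ │
│↳ ↑│↓│↑│ │      ↳ → → → ↑│↓│
├───┤ ╵ │ └───┐ ┌───────┬─┘ │
│   │↳ ↑│     │ │       │  ↓│
│ ╷ └───┼───┐ └─┘ ┌───┐ └─┐ │
│ │     │   │     │   │   │↓│
│ ├─┬─╴ │ ╷ │ ┌───┘ ╷ └─╴ │ │
│ │ │   │ │ │ │     │     │↓│
│ │ ╵ ┌─┘ │ └─┤ ┌─╴ ├───┬─┘ │
│ │   │   │   │ │   │   │  ↓│
│ └─┐ │ ╶─┼─╴ │ └─┐ │ ╷ └─┐ │
│   │ │   │   │   │ │ │   │↓│
├───┤ ├─╴ │ ╶─┴─┐ └─┘ ├─┐ │ │
│   │ │   │     │     │ │ │↓│
│ ╶─┤ ╵ ┌─┴───┐ │ ╶───┘ │ │ │
│   │   │     │ │       │ │↓│
│ ╷ └───┘ ╶───┘ └───────┘ │ │
│ │                       │B│
└─┴───────────────────────┴─┘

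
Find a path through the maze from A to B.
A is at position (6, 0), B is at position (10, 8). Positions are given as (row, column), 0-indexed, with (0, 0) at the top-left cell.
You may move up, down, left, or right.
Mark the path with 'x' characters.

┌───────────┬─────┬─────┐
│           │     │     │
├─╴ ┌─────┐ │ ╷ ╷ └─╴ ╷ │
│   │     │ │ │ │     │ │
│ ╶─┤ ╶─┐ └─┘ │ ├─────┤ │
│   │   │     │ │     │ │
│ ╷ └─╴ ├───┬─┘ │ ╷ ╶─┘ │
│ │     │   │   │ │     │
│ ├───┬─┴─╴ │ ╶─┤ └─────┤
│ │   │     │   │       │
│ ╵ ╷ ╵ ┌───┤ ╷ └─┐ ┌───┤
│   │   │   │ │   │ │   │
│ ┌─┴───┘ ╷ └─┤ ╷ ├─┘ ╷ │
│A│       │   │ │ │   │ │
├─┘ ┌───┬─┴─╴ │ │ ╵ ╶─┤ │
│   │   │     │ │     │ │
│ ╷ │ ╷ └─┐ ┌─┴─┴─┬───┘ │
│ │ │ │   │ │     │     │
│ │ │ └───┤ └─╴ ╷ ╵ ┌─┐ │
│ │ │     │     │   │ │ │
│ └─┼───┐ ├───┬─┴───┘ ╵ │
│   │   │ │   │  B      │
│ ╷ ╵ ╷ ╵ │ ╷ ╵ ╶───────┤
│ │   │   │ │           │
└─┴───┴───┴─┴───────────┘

Finding the shortest path from (6, 0) to (10, 8):
Path length: 42 steps
Directions: up → up → up → up → right → down → right → right → up → left → up → right → right → down → right → right → up → up → right → down → down → down → left → down → right → down → right → down → down → right → up → right → up → right → down → down → down → down → down → left → left → left

Solution:

┌───────────┬─────┬─────┐
│           │x x  │     │
├─╴ ┌─────┐ │ ╷ ╷ └─╴ ╷ │
│   │x x x│ │x│x│     │ │
│ ╶─┤ ╶─┐ └─┘ │ ├─────┤ │
│x x│x x│x x x│x│     │ │
│ ╷ └─╴ ├───┬─┘ │ ╷ ╶─┘ │
│x│x x x│   │x x│ │     │
│ ├───┬─┴─╴ │ ╶─┤ └─────┤
│x│   │     │x x│       │
│ ╵ ╷ ╵ ┌───┤ ╷ └─┐ ┌───┤
│x  │   │   │ │x x│ │x x│
│ ┌─┴───┘ ╷ └─┤ ╷ ├─┘ ╷ │
│A│       │   │ │x│x x│x│
├─┘ ┌───┬─┴─╴ │ │ ╵ ╶─┤ │
│   │   │     │ │x x  │x│
│ ╷ │ ╷ └─┐ ┌─┴─┴─┬───┘ │
│ │ │ │   │ │     │    x│
│ │ │ └───┤ └─╴ ╷ ╵ ┌─┐ │
│ │ │     │     │   │ │x│
│ └─┼───┐ ├───┬─┴───┘ ╵ │
│   │   │ │   │  B x x x│
│ ╷ ╵ ╷ ╵ │ ╷ ╵ ╶───────┤
│ │   │   │ │           │
└─┴───┴───┴─┴───────────┘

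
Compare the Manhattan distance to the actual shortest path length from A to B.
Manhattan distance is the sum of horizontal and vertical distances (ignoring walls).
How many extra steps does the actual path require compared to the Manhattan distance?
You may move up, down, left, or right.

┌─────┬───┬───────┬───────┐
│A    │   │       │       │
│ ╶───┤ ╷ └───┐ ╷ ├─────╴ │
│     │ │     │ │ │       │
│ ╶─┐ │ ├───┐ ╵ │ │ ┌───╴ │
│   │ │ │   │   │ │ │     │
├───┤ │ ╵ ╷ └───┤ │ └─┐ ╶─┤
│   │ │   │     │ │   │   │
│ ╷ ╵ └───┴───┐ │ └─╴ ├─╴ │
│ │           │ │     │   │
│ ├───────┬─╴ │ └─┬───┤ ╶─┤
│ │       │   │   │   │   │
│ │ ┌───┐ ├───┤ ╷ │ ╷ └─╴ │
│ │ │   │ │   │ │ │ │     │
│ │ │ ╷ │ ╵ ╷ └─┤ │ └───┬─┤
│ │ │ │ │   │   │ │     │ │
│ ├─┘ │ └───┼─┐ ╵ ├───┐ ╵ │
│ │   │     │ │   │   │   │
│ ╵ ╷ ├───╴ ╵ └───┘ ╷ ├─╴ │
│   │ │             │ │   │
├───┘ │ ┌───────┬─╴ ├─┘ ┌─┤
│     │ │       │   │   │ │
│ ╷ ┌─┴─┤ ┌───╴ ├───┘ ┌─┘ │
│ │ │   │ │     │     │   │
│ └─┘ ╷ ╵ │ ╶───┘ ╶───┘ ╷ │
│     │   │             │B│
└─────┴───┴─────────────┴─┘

Manhattan distance: |12 - 0| + |12 - 0| = 24
Actual path length: 48
Extra steps: 48 - 24 = 24

Solution:

┌─────┬───┬───────┬───────┐
│A    │   │       │       │
│ ╶───┤ ╷ └───┐ ╷ ├─────╴ │
│↳ → ↓│ │     │ │ │       │
│ ╶─┐ │ ├───┐ ╵ │ │ ┌───╴ │
│   │↓│ │   │   │ │ │     │
├───┤ │ ╵ ╷ └───┤ │ └─┐ ╶─┤
│↓ ↰│↓│   │     │ │   │   │
│ ╷ ╵ └───┴───┐ │ └─╴ ├─╴ │
│↓│↑ ↲        │ │     │   │
│ ├───────┬─╴ │ └─┬───┤ ╶─┤
│↓│       │   │   │   │   │
│ │ ┌───┐ ├───┤ ╷ │ ╷ └─╴ │
│↓│ │   │ │   │ │ │ │     │
│ │ │ ╷ │ ╵ ╷ └─┤ │ └───┬─┤
│↓│ │ │ │   │   │ │     │ │
│ ├─┘ │ └───┼─┐ ╵ ├───┐ ╵ │
│↓│↱ ↓│     │ │   │   │   │
│ ╵ ╷ ├───╴ ╵ └───┘ ╷ ├─╴ │
│↳ ↑│↓│             │ │   │
├───┘ │ ┌───────┬─╴ ├─┘ ┌─┤
│↓ ← ↲│ │↱ → → ↓│   │   │ │
│ ╷ ┌─┴─┤ ┌───╴ ├───┘ ┌─┘ │
│↓│ │↱ ↓│↑│↓ ← ↲│     │↱ ↓│
│ └─┘ ╷ ╵ │ ╶───┘ ╶───┘ ╷ │
│↳ → ↑│↳ ↑│↳ → → → → → ↑│B│
└─────┴───┴─────────────┴─┘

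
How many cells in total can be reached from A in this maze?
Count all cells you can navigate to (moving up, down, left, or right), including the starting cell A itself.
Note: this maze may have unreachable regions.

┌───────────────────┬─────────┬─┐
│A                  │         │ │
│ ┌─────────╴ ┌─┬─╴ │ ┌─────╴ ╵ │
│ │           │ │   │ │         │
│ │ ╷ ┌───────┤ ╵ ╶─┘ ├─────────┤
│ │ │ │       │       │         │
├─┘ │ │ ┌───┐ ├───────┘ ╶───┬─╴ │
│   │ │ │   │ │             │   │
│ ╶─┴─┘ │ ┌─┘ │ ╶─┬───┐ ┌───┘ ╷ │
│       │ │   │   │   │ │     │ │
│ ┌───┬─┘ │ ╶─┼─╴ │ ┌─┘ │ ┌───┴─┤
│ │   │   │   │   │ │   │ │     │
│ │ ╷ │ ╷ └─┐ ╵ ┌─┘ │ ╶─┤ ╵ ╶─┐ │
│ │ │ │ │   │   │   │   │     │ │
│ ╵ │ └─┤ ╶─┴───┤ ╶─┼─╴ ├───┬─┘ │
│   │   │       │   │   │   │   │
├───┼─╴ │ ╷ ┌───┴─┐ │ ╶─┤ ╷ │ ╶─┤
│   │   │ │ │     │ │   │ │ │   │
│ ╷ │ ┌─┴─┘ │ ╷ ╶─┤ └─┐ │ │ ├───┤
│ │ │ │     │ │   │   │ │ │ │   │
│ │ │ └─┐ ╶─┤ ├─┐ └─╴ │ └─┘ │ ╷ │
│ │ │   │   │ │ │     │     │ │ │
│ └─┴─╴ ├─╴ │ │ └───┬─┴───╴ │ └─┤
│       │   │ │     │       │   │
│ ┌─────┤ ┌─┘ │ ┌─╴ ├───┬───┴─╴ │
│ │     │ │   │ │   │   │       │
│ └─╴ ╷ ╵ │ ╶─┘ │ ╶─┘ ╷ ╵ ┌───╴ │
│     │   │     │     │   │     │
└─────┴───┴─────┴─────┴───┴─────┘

Using BFS/flood-fill to find all reachable cells from A:
Maze size: 14 × 16 = 224 total cells
53 cell(s) are walled off and cannot be reached from A.
Reachable cells: 171

Reachable region (· marks reachable cells):

┌───────────────────┬─────────┬─┐
│A · · · · · · · · ·│· · · · ·│·│
│ ┌─────────╴ ┌─┬─╴ │ ┌─────╴ ╵ │
│·│· · · · · ·│·│· ·│·│· · · · ·│
│ │ ╷ ┌───────┤ ╵ ╶─┘ ├─────────┤
│·│·│·│· · · ·│· · · ·│· · · · ·│
├─┘ │ │ ┌───┐ ├───────┘ ╶───┬─╴ │
│· ·│·│·│· ·│·│· · · · · · ·│· ·│
│ ╶─┴─┘ │ ┌─┘ │ ╶─┬───┐ ┌───┘ ╷ │
│· · · ·│·│· ·│· ·│   │·│· · ·│·│
│ ┌───┬─┘ │ ╶─┼─╴ │ ┌─┘ │ ┌───┴─┤
│·│· ·│· ·│· ·│· ·│ │· ·│·│· · ·│
│ │ ╷ │ ╷ └─┐ ╵ ┌─┘ │ ╶─┤ ╵ ╶─┐ │
│·│·│·│·│· ·│· ·│   │· ·│· · ·│·│
│ ╵ │ └─┤ ╶─┴───┤ ╶─┼─╴ ├───┬─┘ │
│· ·│· ·│· · · ·│   │· ·│· ·│· ·│
├───┼─╴ │ ╷ ┌───┴─┐ │ ╶─┤ ╷ │ ╶─┤
│· ·│· ·│·│·│     │ │· ·│·│·│· ·│
│ ╷ │ ┌─┴─┘ │ ╷ ╶─┤ └─┐ │ │ ├───┤
│·│·│·│· · ·│ │   │   │·│·│·│   │
│ │ │ └─┐ ╶─┤ ├─┐ └─╴ │ └─┘ │ ╷ │
│·│·│· ·│· ·│ │ │     │· · ·│ │ │
│ └─┴─╴ ├─╴ │ │ └───┬─┴───╴ │ └─┤
│· · · ·│· ·│ │     │· · · ·│   │
│ ┌─────┤ ┌─┘ │ ┌─╴ ├───┬───┴─╴ │
│·│· · ·│·│   │ │   │   │       │
│ └─╴ ╷ ╵ │ ╶─┘ │ ╶─┘ ╷ ╵ ┌───╴ │
│· · ·│· ·│     │     │   │     │
└─────┴───┴─────┴─────┴───┴─────┘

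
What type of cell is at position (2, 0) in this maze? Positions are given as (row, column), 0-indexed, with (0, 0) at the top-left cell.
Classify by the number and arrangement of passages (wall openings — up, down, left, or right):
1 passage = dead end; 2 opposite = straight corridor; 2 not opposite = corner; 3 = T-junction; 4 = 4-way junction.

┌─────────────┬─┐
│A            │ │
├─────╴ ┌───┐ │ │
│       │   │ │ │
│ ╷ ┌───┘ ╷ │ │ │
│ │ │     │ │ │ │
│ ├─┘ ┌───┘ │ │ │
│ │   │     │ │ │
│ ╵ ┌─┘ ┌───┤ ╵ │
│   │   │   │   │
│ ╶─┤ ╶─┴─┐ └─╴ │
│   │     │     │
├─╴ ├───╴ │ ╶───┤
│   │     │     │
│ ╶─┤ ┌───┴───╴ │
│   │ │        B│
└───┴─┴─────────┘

Checking cell at (2, 0):
Number of passages: 2
Cell type: straight corridor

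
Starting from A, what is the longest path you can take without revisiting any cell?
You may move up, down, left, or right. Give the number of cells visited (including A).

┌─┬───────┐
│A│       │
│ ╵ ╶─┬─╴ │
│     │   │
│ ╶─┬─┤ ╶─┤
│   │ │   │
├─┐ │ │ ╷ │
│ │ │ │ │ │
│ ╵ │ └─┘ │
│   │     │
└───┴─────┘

Finding longest simple path using DFS:
Start: (0, 0)
Longest path visits 17 cells
Path: A → down → right → up → right → right → right → down → left → down → right → down → down → left → left → up → up

Solution:

┌─┬───────┐
│A│↱ → → ↓│
│ ╵ ╶─┬─╴ │
│↳ ↑  │↓ ↲│
│ ╶─┬─┤ ╶─┤
│   │B│↳ ↓│
├─┐ │ │ ╷ │
│ │ │↑│ │↓│
│ ╵ │ └─┘ │
│   │↑ ← ↲│
└───┴─────┘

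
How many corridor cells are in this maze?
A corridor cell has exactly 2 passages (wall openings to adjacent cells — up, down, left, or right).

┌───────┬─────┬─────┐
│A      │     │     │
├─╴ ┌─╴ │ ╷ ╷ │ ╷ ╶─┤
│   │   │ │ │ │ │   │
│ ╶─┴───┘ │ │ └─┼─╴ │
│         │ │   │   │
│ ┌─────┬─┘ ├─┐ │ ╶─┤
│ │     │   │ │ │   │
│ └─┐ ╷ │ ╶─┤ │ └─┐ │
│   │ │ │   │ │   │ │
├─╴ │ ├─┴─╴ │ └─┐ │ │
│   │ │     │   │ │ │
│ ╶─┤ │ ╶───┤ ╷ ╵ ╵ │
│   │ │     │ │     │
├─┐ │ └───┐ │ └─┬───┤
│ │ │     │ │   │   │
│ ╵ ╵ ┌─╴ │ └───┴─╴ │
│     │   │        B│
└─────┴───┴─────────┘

Counting cells with exactly 2 passages:
Total corridor cells: 70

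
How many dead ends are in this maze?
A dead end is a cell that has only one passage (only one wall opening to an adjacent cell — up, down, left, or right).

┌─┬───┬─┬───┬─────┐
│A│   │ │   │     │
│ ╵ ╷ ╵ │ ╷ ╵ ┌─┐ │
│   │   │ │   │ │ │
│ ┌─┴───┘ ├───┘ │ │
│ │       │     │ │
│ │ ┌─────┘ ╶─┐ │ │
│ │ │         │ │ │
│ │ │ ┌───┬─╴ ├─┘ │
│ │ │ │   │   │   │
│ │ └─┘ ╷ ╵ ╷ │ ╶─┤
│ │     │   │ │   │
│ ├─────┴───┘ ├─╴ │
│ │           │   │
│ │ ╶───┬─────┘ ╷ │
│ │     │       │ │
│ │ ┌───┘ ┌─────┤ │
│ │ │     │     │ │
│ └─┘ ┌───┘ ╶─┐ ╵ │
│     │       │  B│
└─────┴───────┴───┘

Checking each cell for number of passages:

Dead ends found at positions:
  (0, 0)
  (0, 3)
  (1, 7)
  (3, 7)
  (4, 2)
  (7, 3)
  (8, 1)
  (9, 3)
  (9, 6)
Total dead ends: 9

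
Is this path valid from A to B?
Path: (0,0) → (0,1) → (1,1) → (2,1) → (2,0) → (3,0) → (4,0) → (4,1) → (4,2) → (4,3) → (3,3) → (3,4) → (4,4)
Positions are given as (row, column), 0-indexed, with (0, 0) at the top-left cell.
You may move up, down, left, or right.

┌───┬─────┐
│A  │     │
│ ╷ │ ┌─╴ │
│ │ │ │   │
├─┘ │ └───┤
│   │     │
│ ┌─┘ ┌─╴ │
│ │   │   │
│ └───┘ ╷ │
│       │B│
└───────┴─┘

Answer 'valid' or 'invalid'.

Checking path validity:
Result: All consecutive moves are passable.

valid

Correct solution:

┌───┬─────┐
│A ↓│     │
│ ╷ │ ┌─╴ │
│ │↓│ │   │
├─┘ │ └───┤
│↓ ↲│     │
│ ┌─┘ ┌─╴ │
│↓│   │↱ ↓│
│ └───┘ ╷ │
│↳ → → ↑│B│
└───────┴─┘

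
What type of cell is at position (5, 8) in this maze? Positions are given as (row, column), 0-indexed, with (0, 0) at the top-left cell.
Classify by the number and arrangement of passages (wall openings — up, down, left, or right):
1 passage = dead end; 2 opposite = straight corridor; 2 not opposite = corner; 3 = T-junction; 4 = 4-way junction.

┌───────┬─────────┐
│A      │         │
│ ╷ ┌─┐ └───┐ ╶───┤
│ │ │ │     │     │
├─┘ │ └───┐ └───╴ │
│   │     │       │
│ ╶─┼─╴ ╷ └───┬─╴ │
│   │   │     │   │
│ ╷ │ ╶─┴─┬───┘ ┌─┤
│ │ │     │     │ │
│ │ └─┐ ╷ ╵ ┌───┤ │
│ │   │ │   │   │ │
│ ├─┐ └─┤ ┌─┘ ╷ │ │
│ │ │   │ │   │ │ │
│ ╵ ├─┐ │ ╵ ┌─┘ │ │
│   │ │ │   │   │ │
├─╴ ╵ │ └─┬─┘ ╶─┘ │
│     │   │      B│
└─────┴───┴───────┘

Checking cell at (5, 8):
Number of passages: 2
Cell type: straight corridor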